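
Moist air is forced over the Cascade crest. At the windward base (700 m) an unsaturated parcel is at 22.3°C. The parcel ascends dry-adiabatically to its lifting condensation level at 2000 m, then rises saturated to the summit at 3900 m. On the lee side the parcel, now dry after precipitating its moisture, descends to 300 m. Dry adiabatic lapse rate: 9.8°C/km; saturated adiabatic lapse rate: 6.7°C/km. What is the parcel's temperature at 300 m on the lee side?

700–2000 m, dry: Δz = 1.3 km ⇒ ΔT = -12.74°C; T = 9.56°C
2000–3900 m, saturated: Δz = 1.9 km ⇒ ΔT = -12.73°C; T = -3.17°C
3900–300 m, dry descent: Δz = 3.6 km ⇒ ΔT = +35.28°C; T = 32.11°C

32.11°C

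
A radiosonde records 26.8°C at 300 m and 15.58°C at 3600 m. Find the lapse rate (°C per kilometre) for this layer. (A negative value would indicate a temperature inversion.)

Γ = −ΔT/Δz = (26.8 − 15.58) / (3600 − 300) m
  = 11.22°C / 3.3 km = 3.4°C/km

3.4°C/km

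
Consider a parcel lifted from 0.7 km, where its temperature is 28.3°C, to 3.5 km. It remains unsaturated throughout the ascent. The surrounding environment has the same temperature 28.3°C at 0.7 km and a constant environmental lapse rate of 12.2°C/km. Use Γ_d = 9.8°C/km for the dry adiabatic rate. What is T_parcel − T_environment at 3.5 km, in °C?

Parcel:
  From 700 m to 3500 m (dry): cools by 9.8 × 2.8 = 27.44°C, giving 0.86°C.
Environment:
  From 700 m to 3500 m (environment): cools by 12.2 × 2.8 = 34.16°C, giving -5.86°C.
T_parcel − T_env = 0.86 − (-5.86) = +6.72°C

+6.72°C (parcel warmer than environment)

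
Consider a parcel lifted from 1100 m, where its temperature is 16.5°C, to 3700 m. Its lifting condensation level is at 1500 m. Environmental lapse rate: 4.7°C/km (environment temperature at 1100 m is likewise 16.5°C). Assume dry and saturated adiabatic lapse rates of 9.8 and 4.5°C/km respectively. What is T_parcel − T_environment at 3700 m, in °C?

Parcel:
  Dry to 1500 m: -9.8 × 0.4 km = -3.92°C, so T = 12.58°C.
  Saturated to 3700 m: -4.5 × 2.2 km = -9.9°C, so T = 2.68°C.
Environment:
  Environment to 3700 m: -4.7 × 2.6 km = -12.22°C, so T = 4.28°C.
T_parcel − T_env = 2.68 − 4.28 = -1.6°C

-1.6°C (parcel cooler than environment)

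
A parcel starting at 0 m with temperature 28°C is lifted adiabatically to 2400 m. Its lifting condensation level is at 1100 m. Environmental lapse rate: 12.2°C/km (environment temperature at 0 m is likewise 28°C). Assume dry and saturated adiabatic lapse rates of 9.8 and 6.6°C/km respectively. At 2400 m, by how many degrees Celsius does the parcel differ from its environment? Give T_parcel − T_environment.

Parcel:
  0–1100 m, dry: Δz = 1.1 km ⇒ ΔT = -10.78°C; T = 17.22°C
  1100–2400 m, saturated: Δz = 1.3 km ⇒ ΔT = -8.58°C; T = 8.64°C
Environment:
  0–2400 m, environment: Δz = 2.4 km ⇒ ΔT = -29.28°C; T = -1.28°C
T_parcel − T_env = 8.64 − (-1.28) = +9.92°C

+9.92°C (parcel warmer than environment)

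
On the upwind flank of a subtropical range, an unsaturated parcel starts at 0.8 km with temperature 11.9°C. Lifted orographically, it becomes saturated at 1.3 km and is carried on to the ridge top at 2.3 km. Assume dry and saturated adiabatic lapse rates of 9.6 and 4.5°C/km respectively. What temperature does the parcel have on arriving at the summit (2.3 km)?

2.6°C

800 → 1300 m (dry, 9.6°C/km): ΔT = -9.6 × 0.5 = -4.8°C → T = 7.1°C
1300 → 2300 m (saturated, 4.5°C/km): ΔT = -4.5 × 1 = -4.5°C → T = 2.6°C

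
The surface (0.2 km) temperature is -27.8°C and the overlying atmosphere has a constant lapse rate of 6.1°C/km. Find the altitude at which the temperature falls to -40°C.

Height above start = (-27.8 − (-40)) / 6.1 = 2 km
Altitude = 200 m + 2000 m = 2200 m

2.2 km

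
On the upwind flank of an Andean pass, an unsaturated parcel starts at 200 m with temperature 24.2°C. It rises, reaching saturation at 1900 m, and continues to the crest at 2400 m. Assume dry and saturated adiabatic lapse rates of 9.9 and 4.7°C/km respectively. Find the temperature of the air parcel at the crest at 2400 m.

200–1900 m, dry: Δz = 1.7 km ⇒ ΔT = -16.83°C; T = 7.37°C
1900–2400 m, saturated: Δz = 0.5 km ⇒ ΔT = -2.35°C; T = 5.02°C

5.02°C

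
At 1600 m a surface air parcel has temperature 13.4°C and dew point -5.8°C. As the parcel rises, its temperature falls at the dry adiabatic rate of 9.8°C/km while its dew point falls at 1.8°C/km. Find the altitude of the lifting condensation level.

T and T_d converge at 9.8 − 1.8 = 8°C per km
Height above start = (13.4 − (-5.8)) / 8 = 2.4 km
LCL altitude = 1600 m + 2400 m = 4000 m

4000 m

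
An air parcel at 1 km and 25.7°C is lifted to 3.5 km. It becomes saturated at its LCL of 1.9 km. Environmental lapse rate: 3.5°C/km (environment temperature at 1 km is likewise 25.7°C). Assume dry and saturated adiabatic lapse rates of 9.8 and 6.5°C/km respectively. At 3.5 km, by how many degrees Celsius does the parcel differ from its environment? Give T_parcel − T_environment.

Parcel:
  1000 → 1900 m (dry, 9.8°C/km): ΔT = -9.8 × 0.9 = -8.82°C → T = 16.88°C
  1900 → 3500 m (saturated, 6.5°C/km): ΔT = -6.5 × 1.6 = -10.4°C → T = 6.48°C
Environment:
  1000 → 3500 m (environment, 3.5°C/km): ΔT = -3.5 × 2.5 = -8.75°C → T = 16.95°C
T_parcel − T_env = 6.48 − 16.95 = -10.47°C

-10.47°C (parcel cooler than environment)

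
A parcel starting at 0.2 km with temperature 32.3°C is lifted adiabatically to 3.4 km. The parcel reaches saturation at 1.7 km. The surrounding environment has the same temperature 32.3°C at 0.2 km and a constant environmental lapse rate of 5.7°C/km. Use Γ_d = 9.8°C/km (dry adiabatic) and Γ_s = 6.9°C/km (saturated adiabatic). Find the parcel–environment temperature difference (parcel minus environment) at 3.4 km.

-8.19°C (parcel cooler than environment)

Parcel:
  200 → 1700 m (dry, 9.8°C/km): ΔT = -9.8 × 1.5 = -14.7°C → T = 17.6°C
  1700 → 3400 m (saturated, 6.9°C/km): ΔT = -6.9 × 1.7 = -11.73°C → T = 5.87°C
Environment:
  200 → 3400 m (environment, 5.7°C/km): ΔT = -5.7 × 3.2 = -18.24°C → T = 14.06°C
T_parcel − T_env = 5.87 − 14.06 = -8.19°C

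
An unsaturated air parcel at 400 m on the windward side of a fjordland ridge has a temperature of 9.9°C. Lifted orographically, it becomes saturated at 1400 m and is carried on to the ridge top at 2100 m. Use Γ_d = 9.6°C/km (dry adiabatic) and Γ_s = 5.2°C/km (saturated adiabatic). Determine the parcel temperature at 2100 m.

400 → 1400 m (dry, 9.6°C/km): ΔT = -9.6 × 1 = -9.6°C → T = 0.3°C
1400 → 2100 m (saturated, 5.2°C/km): ΔT = -5.2 × 0.7 = -3.64°C → T = -3.34°C

-3.34°C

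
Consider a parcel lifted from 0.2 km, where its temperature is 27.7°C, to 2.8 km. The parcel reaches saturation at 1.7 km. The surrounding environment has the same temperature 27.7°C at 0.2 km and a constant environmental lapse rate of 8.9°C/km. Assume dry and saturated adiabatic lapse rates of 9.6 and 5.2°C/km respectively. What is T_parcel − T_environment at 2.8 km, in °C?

Parcel:
  200–1700 m, dry: Δz = 1.5 km ⇒ ΔT = -14.4°C; T = 13.3°C
  1700–2800 m, saturated: Δz = 1.1 km ⇒ ΔT = -5.72°C; T = 7.58°C
Environment:
  200–2800 m, environment: Δz = 2.6 km ⇒ ΔT = -23.14°C; T = 4.56°C
T_parcel − T_env = 7.58 − 4.56 = +3.02°C

+3.02°C (parcel warmer than environment)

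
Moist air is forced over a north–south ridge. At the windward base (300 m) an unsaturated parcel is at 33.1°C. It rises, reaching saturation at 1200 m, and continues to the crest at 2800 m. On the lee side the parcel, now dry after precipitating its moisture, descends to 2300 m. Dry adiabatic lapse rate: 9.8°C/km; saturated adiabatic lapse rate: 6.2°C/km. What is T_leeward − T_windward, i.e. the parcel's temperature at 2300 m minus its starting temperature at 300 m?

From 300 m to 1200 m (dry): cools by 9.8 × 0.9 = 8.82°C, giving 24.28°C.
From 1200 m to 2800 m (saturated): cools by 6.2 × 1.6 = 9.92°C, giving 14.36°C.
From 2800 m to 2300 m (dry descent): warms by 9.8 × 0.5 = 4.9°C, giving 19.26°C.
Net change vs windward start: 19.26 − 33.1 = -13.84°C

-13.84°C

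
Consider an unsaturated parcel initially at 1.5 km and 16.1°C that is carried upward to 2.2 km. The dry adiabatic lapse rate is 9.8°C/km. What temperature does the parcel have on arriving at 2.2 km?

Dry adiabatic to 2200 m: -9.8 × 0.7 km = -6.86°C, so T = 9.24°C.

9.24°C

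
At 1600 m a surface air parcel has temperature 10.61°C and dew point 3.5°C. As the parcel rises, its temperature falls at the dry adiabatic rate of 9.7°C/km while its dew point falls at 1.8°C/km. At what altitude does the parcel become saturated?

T and T_d converge at 9.7 − 1.8 = 7.9°C per km
Height above start = (10.61 − 3.5) / 7.9 = 0.9 km
LCL altitude = 1600 m + 900 m = 2500 m

2500 m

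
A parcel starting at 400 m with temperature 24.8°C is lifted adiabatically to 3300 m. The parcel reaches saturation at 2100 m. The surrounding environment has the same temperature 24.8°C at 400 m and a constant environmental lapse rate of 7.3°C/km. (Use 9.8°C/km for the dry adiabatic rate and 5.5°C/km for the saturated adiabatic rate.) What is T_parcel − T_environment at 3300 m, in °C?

-2.09°C (parcel cooler than environment)

Parcel:
  400–2100 m, dry: Δz = 1.7 km ⇒ ΔT = -16.66°C; T = 8.14°C
  2100–3300 m, saturated: Δz = 1.2 km ⇒ ΔT = -6.6°C; T = 1.54°C
Environment:
  400–3300 m, environment: Δz = 2.9 km ⇒ ΔT = -21.17°C; T = 3.63°C
T_parcel − T_env = 1.54 − 3.63 = -2.09°C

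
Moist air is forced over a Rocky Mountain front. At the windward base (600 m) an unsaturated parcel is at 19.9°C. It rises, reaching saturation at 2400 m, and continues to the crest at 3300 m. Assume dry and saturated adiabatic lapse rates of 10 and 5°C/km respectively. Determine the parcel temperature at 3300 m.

-2.6°C

600–2400 m, dry: Δz = 1.8 km ⇒ ΔT = -18°C; T = 1.9°C
2400–3300 m, saturated: Δz = 0.9 km ⇒ ΔT = -4.5°C; T = -2.6°C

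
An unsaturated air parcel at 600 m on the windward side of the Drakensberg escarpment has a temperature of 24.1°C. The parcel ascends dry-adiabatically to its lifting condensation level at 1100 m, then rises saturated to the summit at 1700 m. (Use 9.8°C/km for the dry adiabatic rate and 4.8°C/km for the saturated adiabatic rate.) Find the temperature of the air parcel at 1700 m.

16.32°C

Dry to 1100 m: -9.8 × 0.5 km = -4.9°C, so T = 19.2°C.
Saturated to 1700 m: -4.8 × 0.6 km = -2.88°C, so T = 16.32°C.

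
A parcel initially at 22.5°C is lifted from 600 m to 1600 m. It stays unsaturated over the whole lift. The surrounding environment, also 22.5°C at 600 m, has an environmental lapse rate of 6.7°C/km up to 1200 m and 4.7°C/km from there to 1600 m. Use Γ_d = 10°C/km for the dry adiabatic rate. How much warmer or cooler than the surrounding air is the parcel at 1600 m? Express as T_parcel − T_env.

Parcel:
  600 → 1600 m (dry, 10°C/km): ΔT = -10 × 1 = -10°C → T = 12.5°C
Environment:
  600 → 1200 m (environment, lower layer, 6.7°C/km): ΔT = -6.7 × 0.6 = -4.02°C → T = 18.48°C
  1200 → 1600 m (environment, upper layer, 4.7°C/km): ΔT = -4.7 × 0.4 = -1.88°C → T = 16.6°C
T_parcel − T_env = 12.5 − 16.6 = -4.1°C

-4.1°C (parcel cooler than environment)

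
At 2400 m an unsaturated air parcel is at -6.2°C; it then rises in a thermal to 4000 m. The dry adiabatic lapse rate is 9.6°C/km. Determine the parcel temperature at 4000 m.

-21.56°C

2400 → 4000 m (dry adiabatic, 9.6°C/km): ΔT = -9.6 × 1.6 = -15.36°C → T = -21.56°C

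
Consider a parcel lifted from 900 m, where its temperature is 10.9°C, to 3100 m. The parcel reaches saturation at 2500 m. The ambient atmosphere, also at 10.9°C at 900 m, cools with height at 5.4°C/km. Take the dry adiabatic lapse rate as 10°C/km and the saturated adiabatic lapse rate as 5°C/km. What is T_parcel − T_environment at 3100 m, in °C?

-7.12°C (parcel cooler than environment)

Parcel:
  From 900 m to 2500 m (dry): cools by 10 × 1.6 = 16°C, giving -5.1°C.
  From 2500 m to 3100 m (saturated): cools by 5 × 0.6 = 3°C, giving -8.1°C.
Environment:
  From 900 m to 3100 m (environment): cools by 5.4 × 2.2 = 11.88°C, giving -0.98°C.
T_parcel − T_env = -8.1 − (-0.98) = -7.12°C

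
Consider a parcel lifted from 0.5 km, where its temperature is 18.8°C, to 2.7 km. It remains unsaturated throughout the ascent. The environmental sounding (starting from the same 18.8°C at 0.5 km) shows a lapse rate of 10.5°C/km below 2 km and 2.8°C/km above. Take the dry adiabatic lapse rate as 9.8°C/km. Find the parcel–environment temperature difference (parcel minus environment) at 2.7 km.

-3.85°C (parcel cooler than environment)

Parcel:
  500–2700 m, dry: Δz = 2.2 km ⇒ ΔT = -21.56°C; T = -2.76°C
Environment:
  500–2000 m, environment, lower layer: Δz = 1.5 km ⇒ ΔT = -15.75°C; T = 3.05°C
  2000–2700 m, environment, upper layer: Δz = 0.7 km ⇒ ΔT = -1.96°C; T = 1.09°C
T_parcel − T_env = -2.76 − 1.09 = -3.85°C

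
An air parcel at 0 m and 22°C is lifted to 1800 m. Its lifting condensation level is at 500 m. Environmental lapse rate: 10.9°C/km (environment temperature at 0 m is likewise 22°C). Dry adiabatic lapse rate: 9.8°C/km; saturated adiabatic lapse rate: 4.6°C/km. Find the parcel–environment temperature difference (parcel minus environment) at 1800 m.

+8.74°C (parcel warmer than environment)

Parcel:
  0–500 m, dry: Δz = 0.5 km ⇒ ΔT = -4.9°C; T = 17.1°C
  500–1800 m, saturated: Δz = 1.3 km ⇒ ΔT = -5.98°C; T = 11.12°C
Environment:
  0–1800 m, environment: Δz = 1.8 km ⇒ ΔT = -19.62°C; T = 2.38°C
T_parcel − T_env = 11.12 − 2.38 = +8.74°C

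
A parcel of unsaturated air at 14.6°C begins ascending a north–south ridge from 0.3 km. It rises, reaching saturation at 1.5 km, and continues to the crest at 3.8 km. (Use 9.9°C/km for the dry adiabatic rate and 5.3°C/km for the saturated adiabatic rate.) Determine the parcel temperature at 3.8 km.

300–1500 m, dry: Δz = 1.2 km ⇒ ΔT = -11.88°C; T = 2.72°C
1500–3800 m, saturated: Δz = 2.3 km ⇒ ΔT = -12.19°C; T = -9.47°C

-9.47°C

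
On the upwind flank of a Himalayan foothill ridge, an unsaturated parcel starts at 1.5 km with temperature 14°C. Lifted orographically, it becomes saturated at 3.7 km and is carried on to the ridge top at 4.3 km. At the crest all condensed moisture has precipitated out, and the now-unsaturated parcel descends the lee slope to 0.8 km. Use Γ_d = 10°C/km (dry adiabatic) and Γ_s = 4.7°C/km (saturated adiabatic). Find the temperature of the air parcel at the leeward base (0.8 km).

1500–3700 m, dry: Δz = 2.2 km ⇒ ΔT = -22°C; T = -8°C
3700–4300 m, saturated: Δz = 0.6 km ⇒ ΔT = -2.82°C; T = -10.82°C
4300–800 m, dry descent: Δz = 3.5 km ⇒ ΔT = +35°C; T = 24.18°C

24.18°C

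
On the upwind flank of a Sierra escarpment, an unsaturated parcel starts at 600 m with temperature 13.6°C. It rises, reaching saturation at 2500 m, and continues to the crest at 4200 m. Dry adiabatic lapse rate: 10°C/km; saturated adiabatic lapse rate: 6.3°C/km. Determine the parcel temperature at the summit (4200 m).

Dry to 2500 m: -10 × 1.9 km = -19°C, so T = -5.4°C.
Saturated to 4200 m: -6.3 × 1.7 km = -10.71°C, so T = -16.11°C.

-16.11°C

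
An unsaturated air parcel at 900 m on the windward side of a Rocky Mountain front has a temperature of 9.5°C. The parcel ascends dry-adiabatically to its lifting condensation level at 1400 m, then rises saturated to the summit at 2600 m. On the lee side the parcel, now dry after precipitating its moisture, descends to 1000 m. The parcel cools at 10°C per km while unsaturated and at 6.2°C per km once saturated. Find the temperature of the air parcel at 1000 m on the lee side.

13.06°C

Dry to 1400 m: -10 × 0.5 km = -5°C, so T = 4.5°C.
Saturated to 2600 m: -6.2 × 1.2 km = -7.44°C, so T = -2.94°C.
Dry descent to 1000 m: +10 × 1.6 km = +16°C, so T = 13.06°C.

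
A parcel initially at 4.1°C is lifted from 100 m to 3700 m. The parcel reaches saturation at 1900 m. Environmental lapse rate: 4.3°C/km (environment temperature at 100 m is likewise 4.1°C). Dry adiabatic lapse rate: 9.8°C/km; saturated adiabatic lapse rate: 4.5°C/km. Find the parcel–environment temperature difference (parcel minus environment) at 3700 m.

-10.26°C (parcel cooler than environment)

Parcel:
  100–1900 m, dry: Δz = 1.8 km ⇒ ΔT = -17.64°C; T = -13.54°C
  1900–3700 m, saturated: Δz = 1.8 km ⇒ ΔT = -8.1°C; T = -21.64°C
Environment:
  100–3700 m, environment: Δz = 3.6 km ⇒ ΔT = -15.48°C; T = -11.38°C
T_parcel − T_env = -21.64 − (-11.38) = -10.26°C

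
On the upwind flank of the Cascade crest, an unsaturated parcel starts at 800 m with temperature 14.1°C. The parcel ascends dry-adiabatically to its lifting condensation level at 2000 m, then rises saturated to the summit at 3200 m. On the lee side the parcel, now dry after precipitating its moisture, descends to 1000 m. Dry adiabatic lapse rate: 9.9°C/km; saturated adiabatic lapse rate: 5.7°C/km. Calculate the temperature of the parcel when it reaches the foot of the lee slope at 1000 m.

From 800 m to 2000 m (dry): cools by 9.9 × 1.2 = 11.88°C, giving 2.22°C.
From 2000 m to 3200 m (saturated): cools by 5.7 × 1.2 = 6.84°C, giving -4.62°C.
From 3200 m to 1000 m (dry descent): warms by 9.9 × 2.2 = 21.78°C, giving 17.16°C.

17.16°C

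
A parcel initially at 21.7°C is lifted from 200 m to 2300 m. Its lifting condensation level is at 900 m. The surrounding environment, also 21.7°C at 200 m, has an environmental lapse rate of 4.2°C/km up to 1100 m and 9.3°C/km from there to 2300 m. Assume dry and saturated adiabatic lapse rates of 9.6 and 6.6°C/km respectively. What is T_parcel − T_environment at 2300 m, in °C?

Parcel:
  200–900 m, dry: Δz = 0.7 km ⇒ ΔT = -6.72°C; T = 14.98°C
  900–2300 m, saturated: Δz = 1.4 km ⇒ ΔT = -9.24°C; T = 5.74°C
Environment:
  200–1100 m, environment, lower layer: Δz = 0.9 km ⇒ ΔT = -3.78°C; T = 17.92°C
  1100–2300 m, environment, upper layer: Δz = 1.2 km ⇒ ΔT = -11.16°C; T = 6.76°C
T_parcel − T_env = 5.74 − 6.76 = -1.02°C

-1.02°C (parcel cooler than environment)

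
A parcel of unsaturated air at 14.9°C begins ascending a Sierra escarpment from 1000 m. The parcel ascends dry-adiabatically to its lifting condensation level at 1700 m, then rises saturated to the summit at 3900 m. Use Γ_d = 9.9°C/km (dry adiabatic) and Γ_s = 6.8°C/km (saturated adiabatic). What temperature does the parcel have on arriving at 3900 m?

-6.99°C

From 1000 m to 1700 m (dry): cools by 9.9 × 0.7 = 6.93°C, giving 7.97°C.
From 1700 m to 3900 m (saturated): cools by 6.8 × 2.2 = 14.96°C, giving -6.99°C.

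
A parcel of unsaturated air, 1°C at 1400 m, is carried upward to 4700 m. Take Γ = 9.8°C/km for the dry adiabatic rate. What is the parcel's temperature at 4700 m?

1400–4700 m, dry adiabatic: Δz = 3.3 km ⇒ ΔT = -32.34°C; T = -31.34°C

-31.34°C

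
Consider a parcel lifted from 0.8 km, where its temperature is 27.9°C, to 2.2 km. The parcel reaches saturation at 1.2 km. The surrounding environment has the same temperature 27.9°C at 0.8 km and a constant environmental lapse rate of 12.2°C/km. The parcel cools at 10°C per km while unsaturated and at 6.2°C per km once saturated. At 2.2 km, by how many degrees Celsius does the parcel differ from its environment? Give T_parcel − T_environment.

+6.88°C (parcel warmer than environment)

Parcel:
  800–1200 m, dry: Δz = 0.4 km ⇒ ΔT = -4°C; T = 23.9°C
  1200–2200 m, saturated: Δz = 1 km ⇒ ΔT = -6.2°C; T = 17.7°C
Environment:
  800–2200 m, environment: Δz = 1.4 km ⇒ ΔT = -17.08°C; T = 10.82°C
T_parcel − T_env = 17.7 − 10.82 = +6.88°C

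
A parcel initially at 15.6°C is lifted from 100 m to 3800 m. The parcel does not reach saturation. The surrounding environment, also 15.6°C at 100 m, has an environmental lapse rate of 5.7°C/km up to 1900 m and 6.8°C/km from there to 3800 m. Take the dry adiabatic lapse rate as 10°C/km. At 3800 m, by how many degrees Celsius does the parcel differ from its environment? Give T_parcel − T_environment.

Parcel:
  100 → 3800 m (dry, 10°C/km): ΔT = -10 × 3.7 = -37°C → T = -21.4°C
Environment:
  100 → 1900 m (environment, lower layer, 5.7°C/km): ΔT = -5.7 × 1.8 = -10.26°C → T = 5.34°C
  1900 → 3800 m (environment, upper layer, 6.8°C/km): ΔT = -6.8 × 1.9 = -12.92°C → T = -7.58°C
T_parcel − T_env = -21.4 − (-7.58) = -13.82°C

-13.82°C (parcel cooler than environment)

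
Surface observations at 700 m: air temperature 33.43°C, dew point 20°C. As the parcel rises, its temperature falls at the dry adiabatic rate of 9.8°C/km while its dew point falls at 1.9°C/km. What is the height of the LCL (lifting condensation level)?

T and T_d converge at 9.8 − 1.9 = 7.9°C per km
Height above start = (33.43 − 20) / 7.9 = 1.7 km
LCL altitude = 700 m + 1700 m = 2400 m

2400 m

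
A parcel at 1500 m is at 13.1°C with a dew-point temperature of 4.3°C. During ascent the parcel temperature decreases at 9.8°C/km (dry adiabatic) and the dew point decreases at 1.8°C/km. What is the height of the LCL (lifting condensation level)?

T and T_d converge at 9.8 − 1.8 = 8°C per km
Height above start = (13.1 − 4.3) / 8 = 1.1 km
LCL altitude = 1500 m + 1100 m = 2600 m

2600 m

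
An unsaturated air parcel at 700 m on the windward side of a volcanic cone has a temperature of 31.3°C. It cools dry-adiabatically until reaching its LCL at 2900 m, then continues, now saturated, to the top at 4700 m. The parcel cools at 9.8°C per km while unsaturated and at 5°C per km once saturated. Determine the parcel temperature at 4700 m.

700–2900 m, dry: Δz = 2.2 km ⇒ ΔT = -21.56°C; T = 9.74°C
2900–4700 m, saturated: Δz = 1.8 km ⇒ ΔT = -9°C; T = 0.74°C

0.74°C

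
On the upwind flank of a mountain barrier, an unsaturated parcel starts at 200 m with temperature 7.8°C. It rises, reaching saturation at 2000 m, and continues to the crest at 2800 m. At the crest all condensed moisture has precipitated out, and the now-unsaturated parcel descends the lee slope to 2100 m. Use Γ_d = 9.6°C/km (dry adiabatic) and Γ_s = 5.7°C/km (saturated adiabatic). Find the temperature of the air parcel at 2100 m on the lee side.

-7.32°C

From 200 m to 2000 m (dry): cools by 9.6 × 1.8 = 17.28°C, giving -9.48°C.
From 2000 m to 2800 m (saturated): cools by 5.7 × 0.8 = 4.56°C, giving -14.04°C.
From 2800 m to 2100 m (dry descent): warms by 9.6 × 0.7 = 6.72°C, giving -7.32°C.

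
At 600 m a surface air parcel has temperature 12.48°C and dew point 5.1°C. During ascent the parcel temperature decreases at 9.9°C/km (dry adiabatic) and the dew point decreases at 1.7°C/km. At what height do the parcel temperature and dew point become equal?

T and T_d converge at 9.9 − 1.7 = 8.2°C per km
Height above start = (12.48 − 5.1) / 8.2 = 0.9 km
LCL altitude = 600 m + 900 m = 1500 m

1500 m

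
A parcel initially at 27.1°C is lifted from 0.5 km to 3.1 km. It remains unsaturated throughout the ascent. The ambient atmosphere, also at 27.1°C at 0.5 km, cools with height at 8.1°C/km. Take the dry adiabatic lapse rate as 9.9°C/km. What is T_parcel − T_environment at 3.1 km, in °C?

Parcel:
  From 500 m to 3100 m (dry): cools by 9.9 × 2.6 = 25.74°C, giving 1.36°C.
Environment:
  From 500 m to 3100 m (environment): cools by 8.1 × 2.6 = 21.06°C, giving 6.04°C.
T_parcel − T_env = 1.36 − 6.04 = -4.68°C

-4.68°C (parcel cooler than environment)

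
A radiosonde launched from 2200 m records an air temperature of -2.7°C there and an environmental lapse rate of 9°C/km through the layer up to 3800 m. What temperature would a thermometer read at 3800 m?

-17.1°C

From 2200 m to 3800 m (environmental): cools by 9 × 1.6 = 14.4°C, giving -17.1°C.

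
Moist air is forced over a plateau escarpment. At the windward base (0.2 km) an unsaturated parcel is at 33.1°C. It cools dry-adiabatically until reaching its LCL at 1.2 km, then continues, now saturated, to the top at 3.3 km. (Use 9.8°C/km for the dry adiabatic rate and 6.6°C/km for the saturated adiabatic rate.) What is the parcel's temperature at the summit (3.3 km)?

From 200 m to 1200 m (dry): cools by 9.8 × 1 = 9.8°C, giving 23.3°C.
From 1200 m to 3300 m (saturated): cools by 6.6 × 2.1 = 13.86°C, giving 9.44°C.

9.44°C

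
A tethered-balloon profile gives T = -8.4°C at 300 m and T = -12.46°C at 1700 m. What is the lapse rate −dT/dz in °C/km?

Γ = −ΔT/Δz = (-8.4 − (-12.46)) / (1700 − 300) m
  = 4.06°C / 1.4 km = 2.9°C/km

2.9°C/km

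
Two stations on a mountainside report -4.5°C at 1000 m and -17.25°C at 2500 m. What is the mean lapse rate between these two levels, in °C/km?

Γ = −ΔT/Δz = (-4.5 − (-17.25)) / (2500 − 1000) m
  = 12.75°C / 1.5 km = 8.5°C/km

8.5°C/km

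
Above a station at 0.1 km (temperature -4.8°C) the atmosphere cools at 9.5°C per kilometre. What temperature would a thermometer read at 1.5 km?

-18.1°C

100 → 1500 m (environmental, 9.5°C/km): ΔT = -9.5 × 1.4 = -13.3°C → T = -18.1°C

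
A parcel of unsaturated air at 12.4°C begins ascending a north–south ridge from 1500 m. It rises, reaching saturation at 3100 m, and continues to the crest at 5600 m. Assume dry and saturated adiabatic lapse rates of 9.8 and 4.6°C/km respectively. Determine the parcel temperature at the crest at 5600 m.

1500–3100 m, dry: Δz = 1.6 km ⇒ ΔT = -15.68°C; T = -3.28°C
3100–5600 m, saturated: Δz = 2.5 km ⇒ ΔT = -11.5°C; T = -14.78°C

-14.78°C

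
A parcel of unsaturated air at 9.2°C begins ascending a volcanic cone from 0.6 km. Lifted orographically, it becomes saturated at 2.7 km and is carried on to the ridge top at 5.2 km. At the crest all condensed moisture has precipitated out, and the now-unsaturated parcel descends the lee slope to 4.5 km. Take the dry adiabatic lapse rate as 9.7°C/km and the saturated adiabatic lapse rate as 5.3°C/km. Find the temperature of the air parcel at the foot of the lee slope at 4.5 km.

Dry to 2700 m: -9.7 × 2.1 km = -20.37°C, so T = -11.17°C.
Saturated to 5200 m: -5.3 × 2.5 km = -13.25°C, so T = -24.42°C.
Dry descent to 4500 m: +9.7 × 0.7 km = +6.79°C, so T = -17.63°C.

-17.63°C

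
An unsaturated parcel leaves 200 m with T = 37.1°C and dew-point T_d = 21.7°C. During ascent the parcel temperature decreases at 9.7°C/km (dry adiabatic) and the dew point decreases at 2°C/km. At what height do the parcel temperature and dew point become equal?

2200 m

T and T_d converge at 9.7 − 2 = 7.7°C per km
Height above start = (37.1 − 21.7) / 7.7 = 2 km
LCL altitude = 200 m + 2000 m = 2200 m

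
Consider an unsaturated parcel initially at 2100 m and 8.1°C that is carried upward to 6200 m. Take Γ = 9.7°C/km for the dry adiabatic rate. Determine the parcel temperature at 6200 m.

2100 → 6200 m (dry adiabatic, 9.7°C/km): ΔT = -9.7 × 4.1 = -39.77°C → T = -31.67°C

-31.67°C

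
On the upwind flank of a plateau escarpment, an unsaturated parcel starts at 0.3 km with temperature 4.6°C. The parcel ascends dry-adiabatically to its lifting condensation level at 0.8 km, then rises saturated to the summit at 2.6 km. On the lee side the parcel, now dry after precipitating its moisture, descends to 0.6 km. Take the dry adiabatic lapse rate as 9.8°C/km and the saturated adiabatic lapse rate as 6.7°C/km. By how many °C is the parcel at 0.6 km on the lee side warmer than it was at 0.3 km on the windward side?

+2.64°C

From 300 m to 800 m (dry): cools by 9.8 × 0.5 = 4.9°C, giving -0.3°C.
From 800 m to 2600 m (saturated): cools by 6.7 × 1.8 = 12.06°C, giving -12.36°C.
From 2600 m to 600 m (dry descent): warms by 9.8 × 2 = 19.6°C, giving 7.24°C.
Net change vs windward start: 7.24 − 4.6 = +2.64°C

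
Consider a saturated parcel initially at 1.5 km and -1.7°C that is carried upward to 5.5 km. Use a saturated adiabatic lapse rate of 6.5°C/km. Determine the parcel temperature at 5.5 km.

1500–5500 m, saturated adiabatic: Δz = 4 km ⇒ ΔT = -26°C; T = -27.7°C

-27.7°C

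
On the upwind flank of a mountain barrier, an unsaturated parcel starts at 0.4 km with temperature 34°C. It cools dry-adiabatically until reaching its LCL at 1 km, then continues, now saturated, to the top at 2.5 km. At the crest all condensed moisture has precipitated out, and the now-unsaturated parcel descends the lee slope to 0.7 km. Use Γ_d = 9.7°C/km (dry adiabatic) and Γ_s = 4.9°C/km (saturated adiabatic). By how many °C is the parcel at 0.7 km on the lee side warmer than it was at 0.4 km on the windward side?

400–1000 m, dry: Δz = 0.6 km ⇒ ΔT = -5.82°C; T = 28.18°C
1000–2500 m, saturated: Δz = 1.5 km ⇒ ΔT = -7.35°C; T = 20.83°C
2500–700 m, dry descent: Δz = 1.8 km ⇒ ΔT = +17.46°C; T = 38.29°C
Net change vs windward start: 38.29 − 34 = +4.29°C

+4.29°C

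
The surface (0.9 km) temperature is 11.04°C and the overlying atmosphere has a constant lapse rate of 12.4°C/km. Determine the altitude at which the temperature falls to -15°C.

Height above start = (11.04 − (-15)) / 12.4 = 2.1 km
Altitude = 900 m + 2100 m = 3000 m

3 km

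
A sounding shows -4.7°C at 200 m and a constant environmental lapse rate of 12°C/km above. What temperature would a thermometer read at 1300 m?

From 200 m to 1300 m (environmental): cools by 12 × 1.1 = 13.2°C, giving -17.9°C.

-17.9°C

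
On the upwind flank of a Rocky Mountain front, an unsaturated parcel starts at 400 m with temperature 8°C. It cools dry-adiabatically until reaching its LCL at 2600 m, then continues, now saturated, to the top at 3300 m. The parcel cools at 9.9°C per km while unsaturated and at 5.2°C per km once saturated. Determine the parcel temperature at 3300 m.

From 400 m to 2600 m (dry): cools by 9.9 × 2.2 = 21.78°C, giving -13.78°C.
From 2600 m to 3300 m (saturated): cools by 5.2 × 0.7 = 3.64°C, giving -17.42°C.

-17.42°C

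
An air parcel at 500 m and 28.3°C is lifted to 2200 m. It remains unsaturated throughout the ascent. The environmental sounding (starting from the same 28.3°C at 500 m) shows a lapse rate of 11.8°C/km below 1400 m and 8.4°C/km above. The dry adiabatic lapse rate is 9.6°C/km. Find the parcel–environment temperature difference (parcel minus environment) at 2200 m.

+1.02°C (parcel warmer than environment)

Parcel:
  500 → 2200 m (dry, 9.6°C/km): ΔT = -9.6 × 1.7 = -16.32°C → T = 11.98°C
Environment:
  500 → 1400 m (environment, lower layer, 11.8°C/km): ΔT = -11.8 × 0.9 = -10.62°C → T = 17.68°C
  1400 → 2200 m (environment, upper layer, 8.4°C/km): ΔT = -8.4 × 0.8 = -6.72°C → T = 10.96°C
T_parcel − T_env = 11.98 − 10.96 = +1.02°C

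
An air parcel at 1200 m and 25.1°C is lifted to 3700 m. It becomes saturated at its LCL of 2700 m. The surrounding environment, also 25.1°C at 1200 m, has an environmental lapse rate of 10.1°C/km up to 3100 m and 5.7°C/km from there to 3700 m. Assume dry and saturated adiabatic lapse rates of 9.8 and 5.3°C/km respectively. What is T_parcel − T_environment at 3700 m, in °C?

Parcel:
  1200–2700 m, dry: Δz = 1.5 km ⇒ ΔT = -14.7°C; T = 10.4°C
  2700–3700 m, saturated: Δz = 1 km ⇒ ΔT = -5.3°C; T = 5.1°C
Environment:
  1200–3100 m, environment, lower layer: Δz = 1.9 km ⇒ ΔT = -19.19°C; T = 5.91°C
  3100–3700 m, environment, upper layer: Δz = 0.6 km ⇒ ΔT = -3.42°C; T = 2.49°C
T_parcel − T_env = 5.1 − 2.49 = +2.61°C

+2.61°C (parcel warmer than environment)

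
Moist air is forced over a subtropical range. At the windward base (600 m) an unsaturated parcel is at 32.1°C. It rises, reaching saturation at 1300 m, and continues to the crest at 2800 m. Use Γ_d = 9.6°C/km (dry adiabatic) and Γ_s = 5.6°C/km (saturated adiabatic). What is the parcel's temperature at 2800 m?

16.98°C

600–1300 m, dry: Δz = 0.7 km ⇒ ΔT = -6.72°C; T = 25.38°C
1300–2800 m, saturated: Δz = 1.5 km ⇒ ΔT = -8.4°C; T = 16.98°C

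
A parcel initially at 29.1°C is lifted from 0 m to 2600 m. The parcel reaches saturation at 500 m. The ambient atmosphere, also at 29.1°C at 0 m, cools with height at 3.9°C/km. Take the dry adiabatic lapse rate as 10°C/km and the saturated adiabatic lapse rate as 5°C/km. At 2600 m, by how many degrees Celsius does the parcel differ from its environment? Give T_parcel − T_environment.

Parcel:
  From 0 m to 500 m (dry): cools by 10 × 0.5 = 5°C, giving 24.1°C.
  From 500 m to 2600 m (saturated): cools by 5 × 2.1 = 10.5°C, giving 13.6°C.
Environment:
  From 0 m to 2600 m (environment): cools by 3.9 × 2.6 = 10.14°C, giving 18.96°C.
T_parcel − T_env = 13.6 − 18.96 = -5.36°C

-5.36°C (parcel cooler than environment)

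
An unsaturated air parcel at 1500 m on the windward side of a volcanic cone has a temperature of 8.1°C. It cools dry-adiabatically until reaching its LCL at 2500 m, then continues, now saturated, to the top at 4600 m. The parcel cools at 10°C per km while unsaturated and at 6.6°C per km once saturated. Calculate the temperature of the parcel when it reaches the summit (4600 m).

-15.76°C

1500 → 2500 m (dry, 10°C/km): ΔT = -10 × 1 = -10°C → T = -1.9°C
2500 → 4600 m (saturated, 6.6°C/km): ΔT = -6.6 × 2.1 = -13.86°C → T = -15.76°C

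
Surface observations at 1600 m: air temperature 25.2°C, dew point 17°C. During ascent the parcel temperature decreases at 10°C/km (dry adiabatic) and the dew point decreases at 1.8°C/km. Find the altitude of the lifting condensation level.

T and T_d converge at 10 − 1.8 = 8.2°C per km
Height above start = (25.2 − 17) / 8.2 = 1 km
LCL altitude = 1600 m + 1000 m = 2600 m

2600 m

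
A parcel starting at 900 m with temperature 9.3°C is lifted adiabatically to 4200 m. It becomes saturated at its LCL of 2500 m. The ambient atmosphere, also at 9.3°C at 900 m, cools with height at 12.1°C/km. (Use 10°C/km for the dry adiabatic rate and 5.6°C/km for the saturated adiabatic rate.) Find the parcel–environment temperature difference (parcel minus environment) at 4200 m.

Parcel:
  900 → 2500 m (dry, 10°C/km): ΔT = -10 × 1.6 = -16°C → T = -6.7°C
  2500 → 4200 m (saturated, 5.6°C/km): ΔT = -5.6 × 1.7 = -9.52°C → T = -16.22°C
Environment:
  900 → 4200 m (environment, 12.1°C/km): ΔT = -12.1 × 3.3 = -39.93°C → T = -30.63°C
T_parcel − T_env = -16.22 − (-30.63) = +14.41°C

+14.41°C (parcel warmer than environment)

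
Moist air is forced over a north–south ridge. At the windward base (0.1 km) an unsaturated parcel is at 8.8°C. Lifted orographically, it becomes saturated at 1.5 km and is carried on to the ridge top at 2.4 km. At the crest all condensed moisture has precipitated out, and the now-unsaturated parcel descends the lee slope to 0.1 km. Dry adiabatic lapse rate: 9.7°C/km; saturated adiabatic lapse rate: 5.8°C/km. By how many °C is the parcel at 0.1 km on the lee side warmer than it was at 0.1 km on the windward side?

100–1500 m, dry: Δz = 1.4 km ⇒ ΔT = -13.58°C; T = -4.78°C
1500–2400 m, saturated: Δz = 0.9 km ⇒ ΔT = -5.22°C; T = -10°C
2400–100 m, dry descent: Δz = 2.3 km ⇒ ΔT = +22.31°C; T = 12.31°C
Net change vs windward start: 12.31 − 8.8 = +3.51°C

+3.51°C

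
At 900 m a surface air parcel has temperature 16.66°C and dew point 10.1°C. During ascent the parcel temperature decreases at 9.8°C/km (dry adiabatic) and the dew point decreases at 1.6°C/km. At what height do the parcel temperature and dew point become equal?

1700 m

T and T_d converge at 9.8 − 1.6 = 8.2°C per km
Height above start = (16.66 − 10.1) / 8.2 = 0.8 km
LCL altitude = 900 m + 800 m = 1700 m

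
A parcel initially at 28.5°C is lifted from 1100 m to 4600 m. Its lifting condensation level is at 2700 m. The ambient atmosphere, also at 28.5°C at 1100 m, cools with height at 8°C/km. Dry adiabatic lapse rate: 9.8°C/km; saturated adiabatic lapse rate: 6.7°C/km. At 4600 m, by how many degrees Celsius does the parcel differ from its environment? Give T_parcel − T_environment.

Parcel:
  Dry to 2700 m: -9.8 × 1.6 km = -15.68°C, so T = 12.82°C.
  Saturated to 4600 m: -6.7 × 1.9 km = -12.73°C, so T = 0.09°C.
Environment:
  Environment to 4600 m: -8 × 3.5 km = -28°C, so T = 0.5°C.
T_parcel − T_env = 0.09 − 0.5 = -0.41°C

-0.41°C (parcel cooler than environment)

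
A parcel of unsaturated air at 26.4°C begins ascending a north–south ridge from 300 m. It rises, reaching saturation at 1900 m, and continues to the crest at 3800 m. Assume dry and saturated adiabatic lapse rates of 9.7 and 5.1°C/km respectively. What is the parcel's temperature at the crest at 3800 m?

300–1900 m, dry: Δz = 1.6 km ⇒ ΔT = -15.52°C; T = 10.88°C
1900–3800 m, saturated: Δz = 1.9 km ⇒ ΔT = -9.69°C; T = 1.19°C

1.19°C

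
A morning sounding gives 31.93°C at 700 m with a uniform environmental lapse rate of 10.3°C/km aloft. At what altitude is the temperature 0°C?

3800 m

Height above start = (31.93 − 0) / 10.3 = 3.1 km
Altitude = 700 m + 3100 m = 3800 m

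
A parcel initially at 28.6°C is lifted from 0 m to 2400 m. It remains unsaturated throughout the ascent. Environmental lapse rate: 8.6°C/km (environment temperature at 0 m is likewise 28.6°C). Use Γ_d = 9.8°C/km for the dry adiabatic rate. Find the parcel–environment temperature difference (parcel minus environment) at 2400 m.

Parcel:
  Dry to 2400 m: -9.8 × 2.4 km = -23.52°C, so T = 5.08°C.
Environment:
  Environment to 2400 m: -8.6 × 2.4 km = -20.64°C, so T = 7.96°C.
T_parcel − T_env = 5.08 − 7.96 = -2.88°C

-2.88°C (parcel cooler than environment)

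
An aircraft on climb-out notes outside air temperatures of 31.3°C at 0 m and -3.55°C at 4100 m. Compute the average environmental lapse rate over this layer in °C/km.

8.5°C/km

Γ = −ΔT/Δz = (31.3 − (-3.55)) / (4100 − 0) m
  = 34.85°C / 4.1 km = 8.5°C/km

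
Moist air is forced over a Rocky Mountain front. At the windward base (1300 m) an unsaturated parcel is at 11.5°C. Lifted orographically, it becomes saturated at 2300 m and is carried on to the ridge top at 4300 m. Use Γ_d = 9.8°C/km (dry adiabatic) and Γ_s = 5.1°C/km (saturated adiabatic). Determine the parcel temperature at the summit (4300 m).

1300–2300 m, dry: Δz = 1 km ⇒ ΔT = -9.8°C; T = 1.7°C
2300–4300 m, saturated: Δz = 2 km ⇒ ΔT = -10.2°C; T = -8.5°C

-8.5°C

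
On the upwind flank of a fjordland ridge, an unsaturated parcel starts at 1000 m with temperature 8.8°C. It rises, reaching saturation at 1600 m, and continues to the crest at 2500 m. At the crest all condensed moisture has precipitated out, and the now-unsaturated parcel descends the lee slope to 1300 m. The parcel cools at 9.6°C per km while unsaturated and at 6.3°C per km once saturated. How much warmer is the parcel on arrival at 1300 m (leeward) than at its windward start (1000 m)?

Dry to 1600 m: -9.6 × 0.6 km = -5.76°C, so T = 3.04°C.
Saturated to 2500 m: -6.3 × 0.9 km = -5.67°C, so T = -2.63°C.
Dry descent to 1300 m: +9.6 × 1.2 km = +11.52°C, so T = 8.89°C.
Net change vs windward start: 8.89 − 8.8 = +0.09°C

+0.09°C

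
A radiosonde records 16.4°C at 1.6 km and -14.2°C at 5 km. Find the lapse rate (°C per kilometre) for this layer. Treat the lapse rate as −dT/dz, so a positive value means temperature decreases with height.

Γ = −ΔT/Δz = (16.4 − (-14.2)) / (5000 − 1600) m
  = 30.6°C / 3.4 km = 9°C/km

9°C/km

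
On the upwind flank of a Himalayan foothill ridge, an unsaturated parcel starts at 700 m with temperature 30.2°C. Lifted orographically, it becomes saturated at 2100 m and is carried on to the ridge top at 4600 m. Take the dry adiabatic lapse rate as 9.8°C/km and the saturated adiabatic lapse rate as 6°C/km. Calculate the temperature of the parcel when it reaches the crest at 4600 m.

700 → 2100 m (dry, 9.8°C/km): ΔT = -9.8 × 1.4 = -13.72°C → T = 16.48°C
2100 → 4600 m (saturated, 6°C/km): ΔT = -6 × 2.5 = -15°C → T = 1.48°C

1.48°C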